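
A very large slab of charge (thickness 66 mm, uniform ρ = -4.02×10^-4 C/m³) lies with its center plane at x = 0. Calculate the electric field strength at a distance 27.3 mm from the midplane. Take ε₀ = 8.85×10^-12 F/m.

By symmetry E is perpendicular to the slab. A Gaussian pillbox from −27.3 mm to +27.3 mm (face area A) lies entirely within the slab.
Q_enc = ρ·(2x)·A and flux = 2EA, so 2EA = 2ρxA/ε₀ ⇒ E = |ρ|x/ε₀.
E = (4.02×10^-4)(0.0273)/(8.85×10^-12) = 1.24×10^6 N/C.

1.24×10^6 V/m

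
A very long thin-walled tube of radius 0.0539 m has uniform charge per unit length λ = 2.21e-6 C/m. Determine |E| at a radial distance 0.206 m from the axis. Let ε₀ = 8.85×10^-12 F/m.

By cylindrical symmetry E is radial; use a coaxial Gaussian cylinder of radius 0.206 m and length L (r > 0.0539 m).
The full line charge is enclosed: λ_enc = 2.21×10^-6 C/m.
Since E is radial and uniform over the curved surface, Φ = E·2πrL = Q_enc/ε₀ = λ_enc L/ε₀.
E = |λ_enc|/(2πε₀r) = (2.21e-6)/(2π·8.85×10^-12·0.206) = 1.93e5 N/C.

|E| ≈ 1.93×10^5 V/m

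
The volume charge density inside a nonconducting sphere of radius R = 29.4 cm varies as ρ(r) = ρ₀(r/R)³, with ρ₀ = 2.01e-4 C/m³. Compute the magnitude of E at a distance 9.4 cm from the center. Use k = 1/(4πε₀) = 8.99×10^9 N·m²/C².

Symmetry ⇒ E = E(r) r̂. Gaussian sphere of radius r = 9.4 cm (r < R).
Integrate the density: Q_enc = 4π ∫₀^r ρ₀(r'/R)^3 r'² dr' = 4πρ₀ r^6/(6·R³) = 1.143×10^-8 C.
Applying ∮E·dA = Q_enc/ε₀ with Φ = E(4πr²):
E = k|Q_enc|/r² = (8.99×10^9)(1.143×10^-8)/(0.094)² = 1.16×10^4 N/C.

|E| = 1.16×10^4 V/m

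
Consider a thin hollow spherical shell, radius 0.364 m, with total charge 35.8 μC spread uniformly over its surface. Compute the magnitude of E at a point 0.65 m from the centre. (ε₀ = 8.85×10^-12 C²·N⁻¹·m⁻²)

Symmetry ⇒ E = E(r) r̂. Gaussian sphere of radius r = 0.65 m (r > 0.364 m).
The entire shell is enclosed: Q_enc = 3.58×10^-5 C.
Since E is radial and uniform over the Gaussian sphere, Φ = E·4πr² = Q_enc/ε₀.
E = |Q_enc|/(4πε₀r²) = (3.58e-5)/(4π·8.85×10^-12·(0.65)²) = 7.62×10^5 N/C.

|E| ≈ 7.62×10^5 N/C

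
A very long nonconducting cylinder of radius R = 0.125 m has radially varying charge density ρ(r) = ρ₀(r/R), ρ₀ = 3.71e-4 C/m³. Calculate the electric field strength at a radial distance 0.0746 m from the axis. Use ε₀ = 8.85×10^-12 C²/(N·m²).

Choose a coaxial cylinder of radius r = 0.0746 m (arbitrary length L) as the Gaussian surface (r < R).
Integrating ρ over the cross-section to radius r: λ_enc = (2πρ₀/R) ∫₀^r r'^2 dr' = 2πρ₀ r^3/(3·R) = 2.581e-6 C/m.
By Gauss's law (flux through the curved wall only), E·2πrL = λ_enc L/ε₀.
E = |λ_enc|/(2πε₀r) = (2.581×10^-6)/(2π·8.85×10^-12·0.0746) = 6.22e5 N/C.

6.22e5 N/C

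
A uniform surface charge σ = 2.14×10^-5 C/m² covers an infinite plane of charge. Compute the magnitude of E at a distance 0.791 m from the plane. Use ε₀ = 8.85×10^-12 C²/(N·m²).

By planar symmetry E is perpendicular to the sheet and uniform; use a Gaussian pillbox with flat faces of area A on each side of the sheet.
Only the two end caps contribute flux: Φ = 2EA. With Q_enc = σA, Gauss's law gives E = |σ|/(2ε₀).
E = |σ|/(2ε₀) = (2.14×10^-5)/(2·8.85×10^-12) = 1.21×10^6 N/C.

1.21e6 V/m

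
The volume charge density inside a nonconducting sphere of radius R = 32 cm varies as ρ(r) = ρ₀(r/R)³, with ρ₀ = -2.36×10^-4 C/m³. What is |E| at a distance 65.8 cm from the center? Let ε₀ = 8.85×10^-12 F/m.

E = 3.36×10^5 N/C

Take a concentric spherical Gaussian surface of radius r = 65.8 cm (r > R, all charge enclosed).
Q_enc = 4π ∫₀^R ρ₀(r'/R)^3 r'² dr' = 4πρ₀R³/6 = -1.62×10^-5 C.
Applying ∮E·dA = Q_enc/ε₀ with Φ = E(4πr²):
E = |Q_enc|/(4πε₀r²) = (1.62×10^-5)/(4π·8.85×10^-12·(0.658)²) = 3.36e5 N/C.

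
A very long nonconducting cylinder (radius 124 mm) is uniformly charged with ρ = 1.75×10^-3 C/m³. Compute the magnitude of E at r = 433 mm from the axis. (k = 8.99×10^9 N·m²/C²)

Choose a coaxial cylinder of radius r = 433 mm (arbitrary length L) as the Gaussian surface (r > 124 mm, full cross-section enclosed).
λ_enc = ρ·πR² = (1.75e-3)π(0.124)² = 8.453×10^-5 C/m.
Gauss's law: E·2πrL = λ_enc L/ε₀.
E = 2k|λ_enc|/r = 2(8.99×10^9)(8.453e-5)/(0.433) = 3.51×10^6 N/C.

|E| = 3.51×10^6 N/C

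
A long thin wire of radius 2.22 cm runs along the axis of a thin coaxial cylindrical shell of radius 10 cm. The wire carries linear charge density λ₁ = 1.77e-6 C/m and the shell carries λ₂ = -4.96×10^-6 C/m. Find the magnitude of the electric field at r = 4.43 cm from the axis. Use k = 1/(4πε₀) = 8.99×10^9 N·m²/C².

|E| ≈ 7.18e5 N/C

By cylindrical symmetry E is radial; use a coaxial Gaussian cylinder of radius 4.43 cm and length L (between the conductors, 2.22 cm < r < 10 cm).
The shell at 10 cm lies outside the Gaussian surface, so λ_enc = λ₁ = 1.77e-6 C/m.
By Gauss's law (flux through the curved wall only), E·2πrL = λ_enc L/ε₀.
E = 2k|λ_enc|/r = 2(8.99×10^9)(1.77×10^-6)/(0.0443) = 7.18×10^5 N/C.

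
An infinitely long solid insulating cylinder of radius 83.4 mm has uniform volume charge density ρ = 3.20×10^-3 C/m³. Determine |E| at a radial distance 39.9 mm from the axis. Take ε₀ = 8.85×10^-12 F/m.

Coaxial Gaussian cylinder, radius r = 39.9 mm, length L (r < R).
Enclosed charge per unit length: λ_enc = ρ·πr² = (3.20×10^-3)π(0.0399)² = 1.60×10^-5 C/m.
By Gauss's law (flux through the curved wall only), E·2πrL = λ_enc L/ε₀.
E = |λ_enc|/(2πε₀r) = (1.60×10^-5)/(2π·8.85×10^-12·0.0399) = 7.21×10^6 N/C.

|E| = 7.21×10^6 N/C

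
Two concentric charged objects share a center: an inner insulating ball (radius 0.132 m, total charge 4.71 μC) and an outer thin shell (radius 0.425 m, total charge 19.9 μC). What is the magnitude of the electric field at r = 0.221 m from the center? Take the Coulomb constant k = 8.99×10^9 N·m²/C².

Take a concentric spherical Gaussian surface of radius r = 0.221 m (between the bodies, 0.132 m < r < 0.425 m).
Only the inner charge is enclosed; the outer shell contributes nothing inside itself. Q_enc = 4.71 μC = 4.71×10^-6 C.
Gauss's law: E·4πr² = Q_enc/ε₀.
E = k|Q_enc|/r² = (8.99×10^9)(4.71e-6)/(0.221)² = 8.67×10^5 N/C.

|E| ≈ 8.67×10^5 N/C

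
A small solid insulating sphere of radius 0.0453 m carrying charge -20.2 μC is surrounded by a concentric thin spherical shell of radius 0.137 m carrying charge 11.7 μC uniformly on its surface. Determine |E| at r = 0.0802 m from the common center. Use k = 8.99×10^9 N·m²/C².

Symmetry ⇒ E = E(r) r̂. Gaussian sphere of radius r = 0.0802 m (between the bodies, 0.0453 m < r < 0.137 m).
Only the inner charge is enclosed; the outer shell contributes nothing inside itself. Q_enc = -20.2 μC = -2.02×10^-5 C.
Since E is radial and uniform over the Gaussian sphere, Φ = E·4πr² = Q_enc/ε₀.
E = k|Q_enc|/r² = (8.99×10^9)(2.02×10^-5)/(0.0802)² = 2.82×10^7 N/C.

E ≈ 2.82e7 V/m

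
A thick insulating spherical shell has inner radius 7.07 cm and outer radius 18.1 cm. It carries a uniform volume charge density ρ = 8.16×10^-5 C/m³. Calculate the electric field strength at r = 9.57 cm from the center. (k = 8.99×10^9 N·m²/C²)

|E| = 1.76e5 N/C

Take a concentric spherical Gaussian surface of radius r = 9.57 cm (within the shell material, 7.07 cm < r < 18.1 cm).
Only the shell between 7.07 cm and r is enclosed: Q_enc = ρ·(4π/3)(r³ − a³) = (8.16×10^-5)·(4π/3)·((0.0957)³ − (0.0707)³) = 1.788×10^-7 C.
Applying ∮E·dA = Q_enc/ε₀ with Φ = E(4πr²):
E = k|Q_enc|/r² = (8.99×10^9)(1.788×10^-7)/(0.0957)² = 1.76×10^5 N/C.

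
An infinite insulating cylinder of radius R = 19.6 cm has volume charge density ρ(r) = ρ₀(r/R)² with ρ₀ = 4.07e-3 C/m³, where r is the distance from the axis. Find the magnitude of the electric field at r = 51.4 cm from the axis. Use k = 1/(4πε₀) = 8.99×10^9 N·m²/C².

Coaxial Gaussian cylinder, radius r = 51.4 cm, length L (r > R, full charge per length enclosed).
λ_enc = 2π ∫₀^R ρ₀(r'/R)^2 r' dr' = 2πρ₀R²/4 = 2.456e-4 C/m.
By Gauss's law (flux through the curved wall only), E·2πrL = λ_enc L/ε₀.
E = 2k|λ_enc|/r = 2(8.99×10^9)(2.456e-4)/(0.514) = 8.59×10^6 N/C.

E ≈ 8.59×10^6 V/m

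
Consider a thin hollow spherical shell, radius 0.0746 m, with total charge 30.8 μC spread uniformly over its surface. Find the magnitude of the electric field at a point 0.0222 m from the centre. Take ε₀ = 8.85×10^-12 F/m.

E = 0

Take a concentric spherical Gaussian surface of radius r = 0.0222 m (inside the shell, r < 0.0746 m).
No charge lies within this surface, so Q_enc = 0 and Gauss's law gives E·4πr² = 0 ⇒ E = 0.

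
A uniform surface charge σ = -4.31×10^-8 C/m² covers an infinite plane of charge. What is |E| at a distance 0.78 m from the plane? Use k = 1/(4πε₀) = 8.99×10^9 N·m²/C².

Choose a cylindrical pillbox piercing the sheet, end faces (area A) parallel to it.
Only the two end caps contribute flux: Φ = 2EA. With Q_enc = σA, Gauss's law gives E = |σ|/(2ε₀).
E = 2πk|σ| = 2π(8.99×10^9)(4.31e-8) = 2.43e3 N/C.

E ≈ 2.43×10^3 V/m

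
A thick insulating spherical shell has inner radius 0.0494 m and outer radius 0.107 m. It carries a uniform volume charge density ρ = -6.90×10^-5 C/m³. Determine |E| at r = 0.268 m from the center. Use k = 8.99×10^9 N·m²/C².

Use a concentric Gaussian sphere at r = 0.268 m (r > 0.107 m, enclosing the whole shell).
Q_enc = ρ·(4π/3)(b³ − a³) = (-6.90e-5)·(4π/3)·((0.107)³ − (0.0494)³) = -3.192×10^-7 C.
By Gauss's law, ∮E·dA = E·4πr² = Q_enc/ε₀.
E = k|Q_enc|/r² = (8.99×10^9)(3.192×10^-7)/(0.268)² = 4.00×10^4 N/C.

4.00×10^4 N/C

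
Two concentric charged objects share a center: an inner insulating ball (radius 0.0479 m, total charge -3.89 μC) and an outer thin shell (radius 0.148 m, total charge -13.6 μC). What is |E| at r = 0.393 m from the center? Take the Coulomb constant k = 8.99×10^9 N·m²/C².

E ≈ 1.02×10^6 V/m

By spherical symmetry E is radial; choose a Gaussian sphere of radius r = 0.393 m (r > 0.148 m, enclosing both).
Q_enc = (-3.89 μC) + (-13.6 μC) = -1.749e-5 C.
Since E is radial and uniform over the Gaussian sphere, Φ = E·4πr² = Q_enc/ε₀.
E = k|Q_enc|/r² = (8.99×10^9)(1.749×10^-5)/(0.393)² = 1.02e6 N/C.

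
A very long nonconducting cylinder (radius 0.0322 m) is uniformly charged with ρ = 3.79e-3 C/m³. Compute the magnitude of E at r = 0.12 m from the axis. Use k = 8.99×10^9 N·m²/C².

Coaxial Gaussian cylinder, radius r = 0.12 m, length L (r > 0.0322 m, full cross-section enclosed).
λ_enc = ρ·πR² = (3.79e-3)π(0.0322)² = 1.235×10^-5 C/m.
Gauss's law: E·2πrL = λ_enc L/ε₀.
E = 2k|λ_enc|/r = 2(8.99×10^9)(1.235×10^-5)/(0.12) = 1.85×10^6 N/C.

|E| = 1.85×10^6 V/m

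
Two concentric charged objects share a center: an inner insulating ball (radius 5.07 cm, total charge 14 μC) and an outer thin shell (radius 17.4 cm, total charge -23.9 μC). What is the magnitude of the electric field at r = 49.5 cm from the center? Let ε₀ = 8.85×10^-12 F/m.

Use a concentric Gaussian sphere at r = 49.5 cm (r > 17.4 cm, enclosing both).
Q_enc = (14 μC) + (-23.9 μC) = -9.90×10^-6 C.
Since E is radial and uniform over the Gaussian sphere, Φ = E·4πr² = Q_enc/ε₀.
E = |Q_enc|/(4πε₀r²) = (9.90×10^-6)/(4π·8.85×10^-12·(0.495)²) = 3.63×10^5 N/C.

E ≈ 3.63×10^5 N/C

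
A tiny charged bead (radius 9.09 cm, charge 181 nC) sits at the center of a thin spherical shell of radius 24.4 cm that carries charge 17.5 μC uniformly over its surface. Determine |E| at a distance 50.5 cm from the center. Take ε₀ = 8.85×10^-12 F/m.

Take a concentric spherical Gaussian surface of radius r = 50.5 cm (r > 24.4 cm, enclosing both).
Q_enc = (181 nC) + (17.5 μC) = 1.768×10^-5 C.
Applying ∮E·dA = Q_enc/ε₀ with Φ = E(4πr²):
E = |Q_enc|/(4πε₀r²) = (1.768×10^-5)/(4π·8.85×10^-12·(0.505)²) = 6.23×10^5 N/C.

|E| = 6.23e5 N/C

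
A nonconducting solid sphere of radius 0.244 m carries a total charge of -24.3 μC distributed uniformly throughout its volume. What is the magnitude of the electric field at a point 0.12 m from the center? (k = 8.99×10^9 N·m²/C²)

Use a concentric Gaussian sphere at r = 0.12 m (r < R).
For a uniform sphere the enclosed fraction is (r/R)³, so Q_enc = (-24.3 μC)(0.12/0.244)³ = -2.891×10^-6 C.
By Gauss's law, ∮E·dA = E·4πr² = Q_enc/ε₀.
E = k|Q_enc|/r² = (8.99×10^9)(2.891e-6)/(0.12)² = 1.80e6 N/C.

|E| ≈ 1.80×10^6 N/C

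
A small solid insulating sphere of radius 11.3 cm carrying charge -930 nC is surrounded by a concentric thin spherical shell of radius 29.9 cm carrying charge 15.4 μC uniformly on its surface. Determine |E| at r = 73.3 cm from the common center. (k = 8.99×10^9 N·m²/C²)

|E| = 2.42e5 V/m

By spherical symmetry E is radial; choose a Gaussian sphere of radius r = 73.3 cm (r > 29.9 cm, enclosing both).
Q_enc = (-930 nC) + (15.4 μC) = 1.447e-5 C.
Since E is radial and uniform over the Gaussian sphere, Φ = E·4πr² = Q_enc/ε₀.
E = k|Q_enc|/r² = (8.99×10^9)(1.447e-5)/(0.733)² = 2.42×10^5 N/C.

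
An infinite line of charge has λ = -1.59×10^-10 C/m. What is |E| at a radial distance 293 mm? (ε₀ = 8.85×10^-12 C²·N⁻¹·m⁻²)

9.76 V/m

Coaxial Gaussian cylinder, radius r = 293 mm, length L.
Q_enc = λL, so λ_enc = -1.59×10^-10 C/m.
Applying ∮E·dA = Q_enc/ε₀ with the end caps contributing no flux:
E = |λ_enc|/(2πε₀r) = (1.59e-10)/(2π·8.85×10^-12·0.293) = 9.76 N/C.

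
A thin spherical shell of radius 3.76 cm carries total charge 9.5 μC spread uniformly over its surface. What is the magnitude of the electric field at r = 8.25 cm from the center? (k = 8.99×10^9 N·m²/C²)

|E| ≈ 1.25×10^7 N/C

Use a concentric Gaussian sphere at r = 8.25 cm (r > 3.76 cm).
The entire shell is enclosed: Q_enc = 9.50e-6 C.
By Gauss's law, ∮E·dA = E·4πr² = Q_enc/ε₀.
E = k|Q_enc|/r² = (8.99×10^9)(9.50×10^-6)/(0.0825)² = 1.25e7 N/C.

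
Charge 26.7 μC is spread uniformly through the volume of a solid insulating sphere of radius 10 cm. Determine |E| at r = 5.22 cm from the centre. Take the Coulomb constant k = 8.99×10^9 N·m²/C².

Take a concentric spherical Gaussian surface of radius r = 5.22 cm (r < R).
For a uniform sphere the enclosed fraction is (r/R)³, so Q_enc = (26.7 μC)(0.0522/0.1)³ = 3.798×10^-6 C.
Since E is radial and uniform over the Gaussian sphere, Φ = E·4πr² = Q_enc/ε₀.
E = k|Q_enc|/r² = (8.99×10^9)(3.798e-6)/(0.0522)² = 1.25×10^7 N/C.

1.25e7 N/C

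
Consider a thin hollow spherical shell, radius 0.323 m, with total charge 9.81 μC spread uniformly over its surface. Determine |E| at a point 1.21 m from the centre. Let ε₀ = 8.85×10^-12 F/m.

Take a concentric spherical Gaussian surface of radius r = 1.21 m (r > 0.323 m).
The entire shell is enclosed: Q_enc = 9.81e-6 C.
Applying ∮E·dA = Q_enc/ε₀ with Φ = E(4πr²):
E = |Q_enc|/(4πε₀r²) = (9.81×10^-6)/(4π·8.85×10^-12·(1.21)²) = 6.02e4 N/C.

E ≈ 6.02×10^4 N/C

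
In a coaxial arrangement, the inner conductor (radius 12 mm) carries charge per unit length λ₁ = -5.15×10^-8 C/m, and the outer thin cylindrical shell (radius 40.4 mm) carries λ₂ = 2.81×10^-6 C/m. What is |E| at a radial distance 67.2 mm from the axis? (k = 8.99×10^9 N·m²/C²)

|E| = 7.38e5 N/C

Coaxial Gaussian cylinder, radius r = 67.2 mm, length L (r > 40.4 mm, enclosing both).
λ_enc = λ₁ + λ₂ = (-5.15×10^-8) + (2.81×10^-6) = 2.759×10^-6 C/m.
By Gauss's law (flux through the curved wall only), E·2πrL = λ_enc L/ε₀.
E = 2k|λ_enc|/r = 2(8.99×10^9)(2.759×10^-6)/(0.0672) = 7.38e5 N/C.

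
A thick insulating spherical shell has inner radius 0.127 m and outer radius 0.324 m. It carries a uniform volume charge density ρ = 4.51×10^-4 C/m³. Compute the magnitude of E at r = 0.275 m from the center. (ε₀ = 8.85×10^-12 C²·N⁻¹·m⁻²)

Symmetry ⇒ E = E(r) r̂. Gaussian sphere of radius r = 0.275 m (within the shell material, 0.127 m < r < 0.324 m).
Enclosed charge is the volume from a to r: Q_enc = (4π/3)ρ(r³ − a³) = 3.542×10^-5 C.
By Gauss's law, ∮E·dA = E·4πr² = Q_enc/ε₀.
E = |Q_enc|/(4πε₀r²) = (3.542e-5)/(4π·8.85×10^-12·(0.275)²) = 4.21e6 N/C.

4.21×10^6 V/m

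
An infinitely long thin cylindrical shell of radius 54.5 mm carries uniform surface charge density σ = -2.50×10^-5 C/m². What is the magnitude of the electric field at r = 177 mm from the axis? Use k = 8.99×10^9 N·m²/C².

8.70×10^5 N/C

Coaxial Gaussian cylinder, radius r = 177 mm, length L (r > 54.5 mm).
The whole shell is enclosed: λ_enc = σ·2πR = (-2.50×10^-5)·2π·(0.0545) = -8.561×10^-6 C/m.
Since E is radial and uniform over the curved surface, Φ = E·2πrL = Q_enc/ε₀ = λ_enc L/ε₀.
E = 2k|λ_enc|/r = 2(8.99×10^9)(8.561e-6)/(0.177) = 8.70e5 N/C.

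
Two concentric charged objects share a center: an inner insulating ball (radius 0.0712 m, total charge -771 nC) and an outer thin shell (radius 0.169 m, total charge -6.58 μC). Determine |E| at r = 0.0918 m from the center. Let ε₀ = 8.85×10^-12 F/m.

Take a concentric spherical Gaussian surface of radius r = 0.0918 m (between the bodies, 0.0712 m < r < 0.169 m).
Only the inner charge is enclosed; the outer shell contributes nothing inside itself. Q_enc = -771 nC = -7.71×10^-7 C.
By Gauss's law, ∮E·dA = E·4πr² = Q_enc/ε₀.
E = |Q_enc|/(4πε₀r²) = (7.71e-7)/(4π·8.85×10^-12·(0.0918)²) = 8.23×10^5 N/C.

E ≈ 8.23×10^5 N/C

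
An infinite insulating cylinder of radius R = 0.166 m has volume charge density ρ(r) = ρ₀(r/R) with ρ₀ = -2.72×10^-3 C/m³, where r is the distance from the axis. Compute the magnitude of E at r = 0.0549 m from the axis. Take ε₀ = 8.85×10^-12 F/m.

Choose a coaxial cylinder of radius r = 0.0549 m (arbitrary length L) as the Gaussian surface (r < R).
λ_enc = ∫₀^r ρ(r')·2πr' dr' = (2πρ₀/R)·r^3/3 = -5.679e-6 C/m.
By Gauss's law (flux through the curved wall only), E·2πrL = λ_enc L/ε₀.
E = |λ_enc|/(2πε₀r) = (5.679×10^-6)/(2π·8.85×10^-12·0.0549) = 1.86e6 N/C.

1.86×10^6 N/C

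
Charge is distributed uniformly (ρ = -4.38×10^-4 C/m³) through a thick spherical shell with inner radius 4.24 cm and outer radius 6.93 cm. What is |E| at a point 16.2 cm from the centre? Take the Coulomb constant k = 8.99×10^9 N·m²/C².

E = 1.61×10^5 N/C

By spherical symmetry E is radial; choose a Gaussian sphere of radius r = 16.2 cm (r > 6.93 cm, enclosing the whole shell).
Q_enc = ρ·(4π/3)(b³ − a³) = (-4.38e-4)·(4π/3)·((0.0693)³ − (0.0424)³) = -4.708×10^-7 C.
Applying ∮E·dA = Q_enc/ε₀ with Φ = E(4πr²):
E = k|Q_enc|/r² = (8.99×10^9)(4.708e-7)/(0.162)² = 1.61×10^5 N/C.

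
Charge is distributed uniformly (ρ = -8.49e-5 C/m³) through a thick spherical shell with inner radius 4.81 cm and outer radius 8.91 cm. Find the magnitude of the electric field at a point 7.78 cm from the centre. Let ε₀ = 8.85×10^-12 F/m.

E = 1.90×10^5 V/m

By spherical symmetry E is radial; choose a Gaussian sphere of radius r = 7.78 cm (within the shell material, 4.81 cm < r < 8.91 cm).
Enclosed charge is the volume from a to r: Q_enc = (4π/3)ρ(r³ − a³) = -1.279e-7 C.
By Gauss's law, ∮E·dA = E·4πr² = Q_enc/ε₀.
E = |Q_enc|/(4πε₀r²) = (1.279e-7)/(4π·8.85×10^-12·(0.0778)²) = 1.90×10^5 N/C.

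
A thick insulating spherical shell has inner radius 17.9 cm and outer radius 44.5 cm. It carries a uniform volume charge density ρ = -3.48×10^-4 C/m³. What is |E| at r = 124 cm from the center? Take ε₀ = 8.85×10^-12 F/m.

By spherical symmetry E is radial; choose a Gaussian sphere of radius r = 124 cm (r > 44.5 cm, enclosing the whole shell).
Q_enc = ρ·(4π/3)(b³ − a³) = (-3.48×10^-4)·(4π/3)·((0.445)³ − (0.179)³) = -1.201×10^-4 C.
Since E is radial and uniform over the Gaussian sphere, Φ = E·4πr² = Q_enc/ε₀.
E = |Q_enc|/(4πε₀r²) = (1.201×10^-4)/(4π·8.85×10^-12·(1.24)²) = 7.02e5 N/C.

E = 7.02×10^5 N/C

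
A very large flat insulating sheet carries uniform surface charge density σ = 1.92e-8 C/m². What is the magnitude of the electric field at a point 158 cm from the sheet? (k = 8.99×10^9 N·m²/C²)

E ≈ 1.08×10^3 N/C

Choose a cylindrical pillbox piercing the sheet, end faces (area A) parallel to it.
Only the two end caps contribute flux: Φ = 2EA. With Q_enc = σA, Gauss's law gives E = |σ|/(2ε₀).
E = 2πk|σ| = 2π(8.99×10^9)(1.92×10^-8) = 1.08×10^3 N/C.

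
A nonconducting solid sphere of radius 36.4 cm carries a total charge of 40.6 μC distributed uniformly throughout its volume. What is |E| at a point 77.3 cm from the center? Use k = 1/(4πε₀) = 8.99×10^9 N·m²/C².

6.11×10^5 N/C

Use a concentric Gaussian sphere at r = 77.3 cm (r > R, so the entire charge is enclosed).
Q_enc = 40.6 μC = 4.06×10^-5 C.
Applying ∮E·dA = Q_enc/ε₀ with Φ = E(4πr²):
E = k|Q_enc|/r² = (8.99×10^9)(4.06×10^-5)/(0.773)² = 6.11e5 N/C.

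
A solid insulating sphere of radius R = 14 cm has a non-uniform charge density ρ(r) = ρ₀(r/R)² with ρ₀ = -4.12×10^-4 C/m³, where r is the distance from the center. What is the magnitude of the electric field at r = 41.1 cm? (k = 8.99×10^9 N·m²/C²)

Take a concentric spherical Gaussian surface of radius r = 41.1 cm (r > R, all charge enclosed).
Q_enc = 4π ∫₀^R ρ₀(r'/R)^2 r'² dr' = 4πρ₀R³/5 = -2.841e-6 C.
Gauss's law: E·4πr² = Q_enc/ε₀.
E = k|Q_enc|/r² = (8.99×10^9)(2.841×10^-6)/(0.411)² = 1.51×10^5 N/C.

|E| = 1.51×10^5 V/m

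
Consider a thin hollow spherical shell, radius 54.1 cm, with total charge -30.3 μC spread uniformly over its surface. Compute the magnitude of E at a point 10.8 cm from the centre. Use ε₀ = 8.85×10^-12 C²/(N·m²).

By spherical symmetry E is radial; choose a Gaussian sphere of radius r = 10.8 cm (inside the shell, r < 54.1 cm).
All the charge is outside the Gaussian surface: Q_enc = 0, hence E = 0 everywhere inside the shell.

|E| = 0 N/C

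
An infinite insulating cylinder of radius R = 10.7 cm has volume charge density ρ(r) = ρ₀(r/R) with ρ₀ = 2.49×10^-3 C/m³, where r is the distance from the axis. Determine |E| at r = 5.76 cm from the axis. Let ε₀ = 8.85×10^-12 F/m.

|E| = 2.91×10^6 N/C

Coaxial Gaussian cylinder, radius r = 5.76 cm, length L (r < R).
λ_enc = ∫₀^r ρ(r')·2πr' dr' = (2πρ₀/R)·r^3/3 = 9.314e-6 C/m.
By Gauss's law (flux through the curved wall only), E·2πrL = λ_enc L/ε₀.
E = |λ_enc|/(2πε₀r) = (9.314×10^-6)/(2π·8.85×10^-12·0.0576) = 2.91×10^6 N/C.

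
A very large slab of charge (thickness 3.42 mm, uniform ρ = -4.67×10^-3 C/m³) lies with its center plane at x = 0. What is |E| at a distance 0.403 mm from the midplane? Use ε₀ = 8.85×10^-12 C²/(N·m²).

By symmetry E is perpendicular to the slab. A Gaussian pillbox from −0.403 mm to +0.403 mm (face area A) lies entirely within the slab.
Q_enc = ρ·(2x)·A and flux = 2EA, so 2EA = 2ρxA/ε₀ ⇒ E = |ρ|x/ε₀.
E = (4.67×10^-3)(0.000403)/(8.85×10^-12) = 2.13×10^5 N/C.

E = 2.13e5 N/C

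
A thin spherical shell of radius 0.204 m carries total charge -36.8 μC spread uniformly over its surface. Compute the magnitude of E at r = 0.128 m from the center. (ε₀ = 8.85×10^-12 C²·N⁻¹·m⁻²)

E = 0

Use a concentric Gaussian sphere at r = 0.128 m (inside the shell, r < 0.204 m).
No charge lies within this surface, so Q_enc = 0 and Gauss's law gives E·4πr² = 0 ⇒ E = 0.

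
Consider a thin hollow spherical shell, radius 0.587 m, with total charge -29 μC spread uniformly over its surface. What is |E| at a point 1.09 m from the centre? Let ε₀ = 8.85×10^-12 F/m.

Use a concentric Gaussian sphere at r = 1.09 m (r > 0.587 m).
The entire shell is enclosed: Q_enc = -2.90×10^-5 C.
Since E is radial and uniform over the Gaussian sphere, Φ = E·4πr² = Q_enc/ε₀.
E = |Q_enc|/(4πε₀r²) = (2.90×10^-5)/(4π·8.85×10^-12·(1.09)²) = 2.19×10^5 N/C.

2.19×10^5 N/C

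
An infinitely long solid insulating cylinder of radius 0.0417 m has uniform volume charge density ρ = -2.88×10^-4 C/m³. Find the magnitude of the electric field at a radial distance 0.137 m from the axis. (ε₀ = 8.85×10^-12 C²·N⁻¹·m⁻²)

Coaxial Gaussian cylinder, radius r = 0.137 m, length L (r > 0.0417 m, full cross-section enclosed).
λ_enc = ρ·πR² = (-2.88e-4)π(0.0417)² = -1.573e-6 C/m.
Gauss's law: E·2πrL = λ_enc L/ε₀.
E = |λ_enc|/(2πε₀r) = (1.573e-6)/(2π·8.85×10^-12·0.137) = 2.07e5 N/C.

|E| = 2.07×10^5 N/C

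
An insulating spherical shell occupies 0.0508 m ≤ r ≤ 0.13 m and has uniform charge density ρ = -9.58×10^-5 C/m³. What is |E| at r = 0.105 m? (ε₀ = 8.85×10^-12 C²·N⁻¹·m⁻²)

|E| ≈ 3.36×10^5 V/m

Symmetry ⇒ E = E(r) r̂. Gaussian sphere of radius r = 0.105 m (within the shell material, 0.0508 m < r < 0.13 m).
Enclosed charge is the volume from a to r: Q_enc = (4π/3)ρ(r³ − a³) = -4.119×10^-7 C.
Gauss's law: E·4πr² = Q_enc/ε₀.
E = |Q_enc|/(4πε₀r²) = (4.119e-7)/(4π·8.85×10^-12·(0.105)²) = 3.36×10^5 N/C.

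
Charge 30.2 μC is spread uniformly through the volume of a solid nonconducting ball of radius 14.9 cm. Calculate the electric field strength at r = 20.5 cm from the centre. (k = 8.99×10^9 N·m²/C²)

Symmetry ⇒ E = E(r) r̂. Gaussian sphere of radius r = 20.5 cm (r > R, so the entire charge is enclosed).
Q_enc = 30.2 μC = 3.02×10^-5 C.
Applying ∮E·dA = Q_enc/ε₀ with Φ = E(4πr²):
E = k|Q_enc|/r² = (8.99×10^9)(3.02×10^-5)/(0.205)² = 6.46e6 N/C.

E = 6.46×10^6 N/C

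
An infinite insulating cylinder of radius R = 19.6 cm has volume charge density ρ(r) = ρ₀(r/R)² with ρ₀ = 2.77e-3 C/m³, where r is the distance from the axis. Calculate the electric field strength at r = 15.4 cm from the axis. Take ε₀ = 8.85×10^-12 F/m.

Choose a coaxial cylinder of radius r = 15.4 cm (arbitrary length L) as the Gaussian surface (r < R).
Integrating ρ over the cross-section to radius r: λ_enc = (2πρ₀/R²) ∫₀^r r'^3 dr' = 2πρ₀ r^4/(4·R²) = 6.37e-5 C/m.
Gauss's law: E·2πrL = λ_enc L/ε₀.
E = |λ_enc|/(2πε₀r) = (6.37×10^-5)/(2π·8.85×10^-12·0.154) = 7.44×10^6 N/C.

|E| ≈ 7.44×10^6 V/m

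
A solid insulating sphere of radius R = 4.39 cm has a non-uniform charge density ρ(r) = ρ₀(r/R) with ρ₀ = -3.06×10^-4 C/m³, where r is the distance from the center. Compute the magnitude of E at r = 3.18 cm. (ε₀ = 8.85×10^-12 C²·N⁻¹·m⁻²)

1.99×10^5 N/C

By spherical symmetry E is radial; choose a Gaussian sphere of radius r = 3.18 cm (r < R).
Integrate the density: Q_enc = 4π ∫₀^r ρ₀(r'/R)^1 r'² dr' = 4πρ₀ r^4/(4·R) = -2.239×10^-8 C.
Since E is radial and uniform over the Gaussian sphere, Φ = E·4πr² = Q_enc/ε₀.
E = |Q_enc|/(4πε₀r²) = (2.239e-8)/(4π·8.85×10^-12·(0.0318)²) = 1.99×10^5 N/C.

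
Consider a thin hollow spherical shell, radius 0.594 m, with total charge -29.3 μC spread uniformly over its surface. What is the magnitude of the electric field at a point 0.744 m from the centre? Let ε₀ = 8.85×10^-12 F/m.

|E| ≈ 4.76×10^5 N/C

By spherical symmetry E is radial; choose a Gaussian sphere of radius r = 0.744 m (r > 0.594 m).
The entire shell is enclosed: Q_enc = -2.93×10^-5 C.
Applying ∮E·dA = Q_enc/ε₀ with Φ = E(4πr²):
E = |Q_enc|/(4πε₀r²) = (2.93×10^-5)/(4π·8.85×10^-12·(0.744)²) = 4.76e5 N/C.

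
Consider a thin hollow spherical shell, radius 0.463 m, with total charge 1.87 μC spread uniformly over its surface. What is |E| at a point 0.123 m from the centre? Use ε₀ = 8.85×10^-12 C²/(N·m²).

Symmetry ⇒ E = E(r) r̂. Gaussian sphere of radius r = 0.123 m (inside the shell, r < 0.463 m).
All the charge is outside the Gaussian surface: Q_enc = 0, hence E = 0 everywhere inside the shell.

E = 0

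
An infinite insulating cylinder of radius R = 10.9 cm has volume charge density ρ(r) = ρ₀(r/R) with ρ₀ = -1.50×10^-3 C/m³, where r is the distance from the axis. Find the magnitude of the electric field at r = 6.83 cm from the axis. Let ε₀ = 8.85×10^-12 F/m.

By cylindrical symmetry E is radial; use a coaxial Gaussian cylinder of radius 6.83 cm and length L (r < R).
λ_enc = ∫₀^r ρ(r')·2πr' dr' = (2πρ₀/R)·r^3/3 = -9.183×10^-6 C/m.
Applying ∮E·dA = Q_enc/ε₀ with the end caps contributing no flux:
E = |λ_enc|/(2πε₀r) = (9.183×10^-6)/(2π·8.85×10^-12·0.0683) = 2.42×10^6 N/C.

|E| ≈ 2.42e6 N/C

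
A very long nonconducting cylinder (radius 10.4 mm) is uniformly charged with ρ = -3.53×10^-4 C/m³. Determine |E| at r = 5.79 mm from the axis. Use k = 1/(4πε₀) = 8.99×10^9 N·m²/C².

Take a coaxial cylindrical Gaussian surface of radius r = 5.79 mm and length L (r < R).
Charge inside radius r per length L is ρ·πr²·L, so λ_enc = ρπr² = -3.718×10^-8 C/m.
Gauss's law: E·2πrL = λ_enc L/ε₀.
E = 2k|λ_enc|/r = 2(8.99×10^9)(3.718×10^-8)/(0.00579) = 1.15×10^5 N/C.

1.15×10^5 N/C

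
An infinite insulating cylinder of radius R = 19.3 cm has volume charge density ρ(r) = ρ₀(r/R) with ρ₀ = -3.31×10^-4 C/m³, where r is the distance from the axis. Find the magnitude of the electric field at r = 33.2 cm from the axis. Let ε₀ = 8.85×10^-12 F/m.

E ≈ 1.40e6 N/C

Choose a coaxial cylinder of radius r = 33.2 cm (arbitrary length L) as the Gaussian surface (r > R, full charge per length enclosed).
λ_enc = 2π ∫₀^R ρ₀(r'/R)^1 r' dr' = 2πρ₀R²/3 = -2.582e-5 C/m.
Since E is radial and uniform over the curved surface, Φ = E·2πrL = Q_enc/ε₀ = λ_enc L/ε₀.
E = |λ_enc|/(2πε₀r) = (2.582e-5)/(2π·8.85×10^-12·0.332) = 1.40×10^6 N/C.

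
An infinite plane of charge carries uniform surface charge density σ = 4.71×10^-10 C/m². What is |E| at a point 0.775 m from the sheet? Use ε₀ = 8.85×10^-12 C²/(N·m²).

E ≈ 26.6 N/C

The symmetry is planar: E is normal to the sheet and the same magnitude on both sides. Take a pillbox straddling the sheet with end-cap area A.
Only the two end caps contribute flux: Φ = 2EA. With Q_enc = σA, Gauss's law gives E = |σ|/(2ε₀).
E = |σ|/(2ε₀) = (4.71×10^-10)/(2·8.85×10^-12) = 26.6 N/C.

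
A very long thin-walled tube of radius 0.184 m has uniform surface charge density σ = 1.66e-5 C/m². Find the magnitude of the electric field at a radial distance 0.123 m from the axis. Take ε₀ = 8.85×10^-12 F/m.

E = 0 (no enclosed charge)

By cylindrical symmetry E is radial; use a coaxial Gaussian cylinder of radius 0.123 m and length L (r < 0.184 m, inside the shell).
No charge is enclosed, so Gauss's law gives E·2πrL = 0 ⇒ E = 0.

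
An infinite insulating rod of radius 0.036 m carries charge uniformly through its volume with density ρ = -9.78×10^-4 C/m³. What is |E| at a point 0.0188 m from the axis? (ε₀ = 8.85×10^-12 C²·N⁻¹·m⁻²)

Coaxial Gaussian cylinder, radius r = 0.0188 m, length L (r < R).
Charge inside radius r per length L is ρ·πr²·L, so λ_enc = ρπr² = -1.086×10^-6 C/m.
Since E is radial and uniform over the curved surface, Φ = E·2πrL = Q_enc/ε₀ = λ_enc L/ε₀.
E = |λ_enc|/(2πε₀r) = (1.086×10^-6)/(2π·8.85×10^-12·0.0188) = 1.04×10^6 N/C.

E ≈ 1.04×10^6 N/C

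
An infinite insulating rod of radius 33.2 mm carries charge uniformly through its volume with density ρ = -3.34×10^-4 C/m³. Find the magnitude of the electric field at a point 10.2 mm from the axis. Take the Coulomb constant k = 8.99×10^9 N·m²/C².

|E| ≈ 1.92×10^5 N/C

Choose a coaxial cylinder of radius r = 10.2 mm (arbitrary length L) as the Gaussian surface (r < R).
Enclosed charge per unit length: λ_enc = ρ·πr² = (-3.34×10^-4)π(0.0102)² = -1.092e-7 C/m.
Applying ∮E·dA = Q_enc/ε₀ with the end caps contributing no flux:
E = 2k|λ_enc|/r = 2(8.99×10^9)(1.092×10^-7)/(0.0102) = 1.92×10^5 N/C.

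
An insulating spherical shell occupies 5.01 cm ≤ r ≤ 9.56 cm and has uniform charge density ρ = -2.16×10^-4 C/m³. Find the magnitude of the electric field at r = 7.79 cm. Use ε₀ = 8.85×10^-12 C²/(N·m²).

4.65×10^5 V/m

Symmetry ⇒ E = E(r) r̂. Gaussian sphere of radius r = 7.79 cm (within the shell material, 5.01 cm < r < 9.56 cm).
Enclosed charge is the volume from a to r: Q_enc = (4π/3)ρ(r³ − a³) = -3.139×10^-7 C.
Gauss's law: E·4πr² = Q_enc/ε₀.
E = |Q_enc|/(4πε₀r²) = (3.139×10^-7)/(4π·8.85×10^-12·(0.0779)²) = 4.65×10^5 N/C.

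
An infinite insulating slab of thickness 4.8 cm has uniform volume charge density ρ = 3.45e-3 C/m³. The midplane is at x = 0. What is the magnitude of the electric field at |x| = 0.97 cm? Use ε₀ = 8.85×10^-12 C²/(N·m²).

By symmetry E is perpendicular to the slab. A Gaussian pillbox from −0.97 cm to +0.97 cm (face area A) lies entirely within the slab.
Q_enc = ρ·(2x)·A and flux = 2EA, so 2EA = 2ρxA/ε₀ ⇒ E = |ρ|x/ε₀.
E = (3.45e-3)(0.0097)/(8.85×10^-12) = 3.78×10^6 N/C.

|E| = 3.78×10^6 N/C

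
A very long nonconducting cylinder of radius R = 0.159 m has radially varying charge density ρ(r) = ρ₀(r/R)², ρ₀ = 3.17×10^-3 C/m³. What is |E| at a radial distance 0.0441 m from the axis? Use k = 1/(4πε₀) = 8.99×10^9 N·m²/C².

Choose a coaxial cylinder of radius r = 0.0441 m (arbitrary length L) as the Gaussian surface (r < R).
Integrating ρ over the cross-section to radius r: λ_enc = (2πρ₀/R²) ∫₀^r r'^3 dr' = 2πρ₀ r^4/(4·R²) = 7.45×10^-7 C/m.
Applying ∮E·dA = Q_enc/ε₀ with the end caps contributing no flux:
E = 2k|λ_enc|/r = 2(8.99×10^9)(7.45×10^-7)/(0.0441) = 3.04×10^5 N/C.

E ≈ 3.04×10^5 V/m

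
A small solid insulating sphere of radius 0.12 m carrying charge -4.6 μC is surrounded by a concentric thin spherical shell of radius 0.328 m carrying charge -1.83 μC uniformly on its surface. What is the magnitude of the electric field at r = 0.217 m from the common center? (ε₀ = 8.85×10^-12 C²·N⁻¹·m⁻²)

Symmetry ⇒ E = E(r) r̂. Gaussian sphere of radius r = 0.217 m (between the bodies, 0.12 m < r < 0.328 m).
Only the inner charge is enclosed; the outer shell contributes nothing inside itself. Q_enc = -4.6 μC = -4.60×10^-6 C.
Since E is radial and uniform over the Gaussian sphere, Φ = E·4πr² = Q_enc/ε₀.
E = |Q_enc|/(4πε₀r²) = (4.60e-6)/(4π·8.85×10^-12·(0.217)²) = 8.78×10^5 N/C.

|E| = 8.78×10^5 N/C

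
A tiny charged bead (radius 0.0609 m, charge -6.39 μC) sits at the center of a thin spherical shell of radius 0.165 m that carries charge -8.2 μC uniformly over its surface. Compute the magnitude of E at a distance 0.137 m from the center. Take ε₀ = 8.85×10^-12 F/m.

|E| ≈ 3.06×10^6 N/C

Take a concentric spherical Gaussian surface of radius r = 0.137 m (between the bodies, 0.0609 m < r < 0.165 m).
The shell at 0.165 m lies outside the Gaussian surface, so Q_enc = -6.39 μC = -6.39e-6 C.
Applying ∮E·dA = Q_enc/ε₀ with Φ = E(4πr²):
E = |Q_enc|/(4πε₀r²) = (6.39e-6)/(4π·8.85×10^-12·(0.137)²) = 3.06e6 N/C.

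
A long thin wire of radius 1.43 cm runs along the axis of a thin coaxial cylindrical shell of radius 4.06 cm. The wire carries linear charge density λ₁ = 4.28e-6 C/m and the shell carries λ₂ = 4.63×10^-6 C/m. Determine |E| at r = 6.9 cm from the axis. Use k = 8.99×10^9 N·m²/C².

|E| ≈ 2.32e6 N/C

Take a coaxial cylindrical Gaussian surface of radius r = 6.9 cm and length L (r > 4.06 cm, enclosing both).
λ_enc = λ₁ + λ₂ = (4.28×10^-6) + (4.63×10^-6) = 8.91×10^-6 C/m.
Since E is radial and uniform over the curved surface, Φ = E·2πrL = Q_enc/ε₀ = λ_enc L/ε₀.
E = 2k|λ_enc|/r = 2(8.99×10^9)(8.91×10^-6)/(0.069) = 2.32×10^6 N/C.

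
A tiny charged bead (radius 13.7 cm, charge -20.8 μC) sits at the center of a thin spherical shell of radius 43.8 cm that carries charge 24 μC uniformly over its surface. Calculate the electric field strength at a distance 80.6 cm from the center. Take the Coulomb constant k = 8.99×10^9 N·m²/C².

E ≈ 4.43×10^4 V/m

Symmetry ⇒ E = E(r) r̂. Gaussian sphere of radius r = 80.6 cm (r > 43.8 cm, enclosing both).
Q_enc = (-20.8 μC) + (24 μC) = 3.20×10^-6 C.
Gauss's law: E·4πr² = Q_enc/ε₀.
E = k|Q_enc|/r² = (8.99×10^9)(3.20e-6)/(0.806)² = 4.43×10^4 N/C.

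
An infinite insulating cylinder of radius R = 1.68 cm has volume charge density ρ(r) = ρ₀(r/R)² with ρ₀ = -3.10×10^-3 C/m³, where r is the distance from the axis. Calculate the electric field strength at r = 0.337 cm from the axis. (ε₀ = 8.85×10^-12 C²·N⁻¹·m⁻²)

By cylindrical symmetry E is radial; use a coaxial Gaussian cylinder of radius 0.337 cm and length L (r < R).
λ_enc = ∫₀^r ρ(r')·2πr' dr' = (2πρ₀/R²)·r^4/4 = -2.225×10^-9 C/m.
Since E is radial and uniform over the curved surface, Φ = E·2πrL = Q_enc/ε₀ = λ_enc L/ε₀.
E = |λ_enc|/(2πε₀r) = (2.225×10^-9)/(2π·8.85×10^-12·0.00337) = 1.19e4 N/C.

|E| = 1.19×10^4 N/C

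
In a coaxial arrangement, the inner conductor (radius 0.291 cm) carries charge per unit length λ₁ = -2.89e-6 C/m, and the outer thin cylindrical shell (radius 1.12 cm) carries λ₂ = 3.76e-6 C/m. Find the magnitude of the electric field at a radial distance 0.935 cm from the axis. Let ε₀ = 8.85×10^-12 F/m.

Take a coaxial cylindrical Gaussian surface of radius r = 0.935 cm and length L (between the conductors, 0.291 cm < r < 1.12 cm).
The shell at 1.12 cm lies outside the Gaussian surface, so λ_enc = λ₁ = -2.89×10^-6 C/m.
Gauss's law: E·2πrL = λ_enc L/ε₀.
E = |λ_enc|/(2πε₀r) = (2.89e-6)/(2π·8.85×10^-12·0.00935) = 5.56×10^6 N/C.

E ≈ 5.56×10^6 V/m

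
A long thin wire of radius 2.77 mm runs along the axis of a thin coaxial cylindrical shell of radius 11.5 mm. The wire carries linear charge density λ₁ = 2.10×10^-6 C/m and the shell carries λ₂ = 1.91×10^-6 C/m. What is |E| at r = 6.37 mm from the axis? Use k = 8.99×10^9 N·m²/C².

E ≈ 5.93×10^6 V/m

Take a coaxial cylindrical Gaussian surface of radius r = 6.37 mm and length L (between the conductors, 2.77 mm < r < 11.5 mm).
Only the inner wire is enclosed; the outer shell contributes nothing inside itself. λ_enc = λ₁ = 2.10×10^-6 C/m.
By Gauss's law (flux through the curved wall only), E·2πrL = λ_enc L/ε₀.
E = 2k|λ_enc|/r = 2(8.99×10^9)(2.10e-6)/(0.00637) = 5.93×10^6 N/C.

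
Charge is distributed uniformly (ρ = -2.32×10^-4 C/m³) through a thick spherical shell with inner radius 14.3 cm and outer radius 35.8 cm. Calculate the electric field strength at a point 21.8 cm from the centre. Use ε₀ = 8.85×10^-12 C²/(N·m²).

By spherical symmetry E is radial; choose a Gaussian sphere of radius r = 21.8 cm (within the shell material, 14.3 cm < r < 35.8 cm).
Enclosed charge is the volume from a to r: Q_enc = (4π/3)ρ(r³ − a³) = -7.226×10^-6 C.
Gauss's law: E·4πr² = Q_enc/ε₀.
E = |Q_enc|/(4πε₀r²) = (7.226e-6)/(4π·8.85×10^-12·(0.218)²) = 1.37×10^6 N/C.

E = 1.37×10^6 N/C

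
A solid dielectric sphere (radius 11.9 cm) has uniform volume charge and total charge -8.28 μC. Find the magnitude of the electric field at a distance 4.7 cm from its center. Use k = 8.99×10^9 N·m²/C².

Symmetry ⇒ E = E(r) r̂. Gaussian sphere of radius r = 4.7 cm (r < R).
Only the charge within r is enclosed: Q_enc = Q·(r/R)³ = (-8.28 μC)·(4.7 cm/11.9 cm)³ = -5.101e-7 C.
Gauss's law: E·4πr² = Q_enc/ε₀.
E = k|Q_enc|/r² = (8.99×10^9)(5.101×10^-7)/(0.047)² = 2.08e6 N/C.

E = 2.08e6 N/C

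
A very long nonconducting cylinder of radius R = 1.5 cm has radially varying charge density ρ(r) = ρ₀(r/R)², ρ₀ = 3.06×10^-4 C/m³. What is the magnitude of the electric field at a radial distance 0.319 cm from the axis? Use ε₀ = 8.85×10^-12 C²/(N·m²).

E ≈ 1.25×10^3 V/m

Choose a coaxial cylinder of radius r = 0.319 cm (arbitrary length L) as the Gaussian surface (r < R).
Integrating ρ over the cross-section to radius r: λ_enc = (2πρ₀/R²) ∫₀^r r'^3 dr' = 2πρ₀ r^4/(4·R²) = 2.212×10^-10 C/m.
Applying ∮E·dA = Q_enc/ε₀ with the end caps contributing no flux:
E = |λ_enc|/(2πε₀r) = (2.212×10^-10)/(2π·8.85×10^-12·0.00319) = 1.25×10^3 N/C.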